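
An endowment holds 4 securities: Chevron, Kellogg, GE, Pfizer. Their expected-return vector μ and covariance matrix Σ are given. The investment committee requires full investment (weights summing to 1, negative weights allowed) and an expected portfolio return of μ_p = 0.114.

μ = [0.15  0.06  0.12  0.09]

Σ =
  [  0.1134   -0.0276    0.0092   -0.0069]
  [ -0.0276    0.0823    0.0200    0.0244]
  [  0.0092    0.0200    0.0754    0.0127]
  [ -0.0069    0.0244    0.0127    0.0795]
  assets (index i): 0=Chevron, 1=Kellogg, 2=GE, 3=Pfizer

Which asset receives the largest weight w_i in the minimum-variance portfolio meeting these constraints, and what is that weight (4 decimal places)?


x=Σ⁻¹μ = [1.4575  0.6963  1.0821  0.8720]
y=Σ⁻¹𝟙 = [11.6035  11.6530  7.2654  8.8486]
a=μᵀx=0.468736  b=𝟙ᵀx=4.107923  c=𝟙ᵀy=39.370471  D=ac−b²=1.579315
λ₁=(c·0.114−b)/D = (39.370471·0.114−4.107923)/1.579315 = 0.240807
λ₂=(a−b·0.114)/D = (0.468736−4.107923·0.114)/1.579315 = 0.000274
w* = 0.240807·x + 0.000274·y:
  w_0 = 0.240807·1.4575 + 0.000274·11.6035 = 0.3542  (Chevron)
  w_1 = 0.240807·0.6963 + 0.000274·11.6530 = 0.1709  (Kellogg)
  w_2 = 0.240807·1.0821 + 0.000274·7.2654 = 0.2626  (GE)
  w_3 = 0.240807·0.8720 + 0.000274·8.8486 = 0.2124  (Pfizer)
Σw_i=1.0000  μᵀw=0.1140
σ²=wᵀΣw=λ₁·μ_p+λ₂ = 0.240807·0.114 + 0.000274 = 0.027726 ≈ 0.0277

Chevron (0.3542)


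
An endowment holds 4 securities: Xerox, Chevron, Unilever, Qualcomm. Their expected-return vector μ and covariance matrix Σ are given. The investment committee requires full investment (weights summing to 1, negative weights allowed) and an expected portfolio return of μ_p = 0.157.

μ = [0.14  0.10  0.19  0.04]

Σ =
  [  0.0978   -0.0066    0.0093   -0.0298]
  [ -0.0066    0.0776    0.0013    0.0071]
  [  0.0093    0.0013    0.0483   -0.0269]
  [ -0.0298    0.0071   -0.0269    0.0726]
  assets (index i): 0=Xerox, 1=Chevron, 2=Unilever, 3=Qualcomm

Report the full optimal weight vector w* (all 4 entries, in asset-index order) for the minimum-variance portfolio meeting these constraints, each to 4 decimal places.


0.1458  0.0515  0.6622  0.1405

p=Σ⁻¹μ = [1.9825  1.0724  5.3233  3.2323]
q=Σ⁻¹𝟙 = [17.6689  10.7661  35.4520  33.1095]
a=μᵀp=1.525515  b=𝟙ᵀp=11.610506  c=𝟙ᵀq=96.996459  D=ac−b²=13.165680
λ₁=(c·0.157−b)/D = (96.996459·0.157−11.610506)/13.165680 = 0.274801
λ₂=(a−b·0.157)/D = (1.525515−11.610506·0.157)/13.165680 = -0.022584
w* = 0.274801·p + -0.022584·q:
  w_0 = 0.274801·1.9825 + -0.022584·17.6689 = 0.1458  (Xerox)
  w_1 = 0.274801·1.0724 + -0.022584·10.7661 = 0.0515  (Chevron)
  w_2 = 0.274801·5.3233 + -0.022584·35.4520 = 0.6622  (Unilever)
  w_3 = 0.274801·3.2323 + -0.022584·33.1095 = 0.1405  (Qualcomm)
Σw_i=1.0000  μᵀw=0.1570
σ²=wᵀΣw=λ₁·μ_p+λ₂ = 0.274801·0.157 + -0.022584 = 0.020560 ≈ 0.0206


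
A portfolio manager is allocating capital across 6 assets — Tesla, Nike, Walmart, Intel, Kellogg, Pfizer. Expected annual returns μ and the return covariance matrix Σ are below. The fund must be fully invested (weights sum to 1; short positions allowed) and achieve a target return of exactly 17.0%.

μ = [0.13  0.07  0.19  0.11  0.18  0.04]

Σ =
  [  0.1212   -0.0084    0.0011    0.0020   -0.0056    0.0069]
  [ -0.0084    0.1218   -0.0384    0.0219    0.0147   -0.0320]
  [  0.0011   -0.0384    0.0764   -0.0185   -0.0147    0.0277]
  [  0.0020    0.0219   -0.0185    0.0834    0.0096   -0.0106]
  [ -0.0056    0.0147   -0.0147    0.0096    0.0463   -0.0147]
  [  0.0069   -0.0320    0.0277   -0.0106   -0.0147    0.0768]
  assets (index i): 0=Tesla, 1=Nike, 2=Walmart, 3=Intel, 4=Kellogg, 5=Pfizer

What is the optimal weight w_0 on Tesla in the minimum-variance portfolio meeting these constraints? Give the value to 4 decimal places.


g=Σ⁻¹μ = [1.2940  1.2946  4.1878  1.3890  4.8506  0.5537]
h=Σ⁻¹𝟙 = [9.2032  14.9660  22.4613  11.7859  28.1541  17.3441]
a=μᵀg=2.102567  b=𝟙ᵀg=13.569610  c=𝟙ᵀh=103.914427  D=ac−b²=34.352729
λ₁=(c·0.170−b)/D = (103.914427·0.170−13.569610)/34.352729 = 0.119229
λ₂=(a−b·0.170)/D = (2.102567−13.569610·0.170)/34.352729 = -0.005946
w* = 0.119229·g + -0.005946·h:
  w_0 = 0.119229·1.2940 + -0.005946·9.2032 = 0.0996  (Tesla)
  w_1 = 0.119229·1.2946 + -0.005946·14.9660 = 0.0654  (Nike)
  w_2 = 0.119229·4.1878 + -0.005946·22.4613 = 0.3658  (Walmart)
  w_3 = 0.119229·1.3890 + -0.005946·11.7859 = 0.0955  (Intel)
  w_4 = 0.119229·4.8506 + -0.005946·28.1541 = 0.4109  (Kellogg)
  w_5 = 0.119229·0.5537 + -0.005946·17.3441 = -0.0371  (Pfizer)
Σw_i=1.0000  μᵀw=0.1700
σ²=wᵀΣw=λ₁·μ_p+λ₂ = 0.119229·0.170 + -0.005946 = 0.014323 ≈ 0.0143

0.0996


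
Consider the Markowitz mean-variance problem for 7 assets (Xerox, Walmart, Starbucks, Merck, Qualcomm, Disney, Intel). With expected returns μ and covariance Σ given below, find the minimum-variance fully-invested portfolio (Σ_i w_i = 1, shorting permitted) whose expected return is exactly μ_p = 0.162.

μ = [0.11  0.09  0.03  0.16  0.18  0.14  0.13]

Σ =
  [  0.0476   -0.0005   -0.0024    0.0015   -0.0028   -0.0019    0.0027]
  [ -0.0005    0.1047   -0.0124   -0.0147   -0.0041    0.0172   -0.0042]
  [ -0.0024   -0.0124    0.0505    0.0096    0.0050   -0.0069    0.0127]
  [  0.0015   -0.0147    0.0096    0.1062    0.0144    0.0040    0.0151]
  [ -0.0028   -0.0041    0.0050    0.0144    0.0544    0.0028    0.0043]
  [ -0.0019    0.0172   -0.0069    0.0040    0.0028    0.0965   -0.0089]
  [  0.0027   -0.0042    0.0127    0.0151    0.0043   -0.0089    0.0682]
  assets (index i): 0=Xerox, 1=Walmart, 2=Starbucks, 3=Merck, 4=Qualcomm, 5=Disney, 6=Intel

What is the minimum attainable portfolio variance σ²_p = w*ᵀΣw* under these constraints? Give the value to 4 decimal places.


g=Σ⁻¹μ = [2.4492  0.9874  0.2631  0.8908  3.0518  1.3648  1.6095]
h=Σ⁻¹𝟙 = [22.7855  12.0770  20.2302  4.9623  15.9702  10.3569  9.9832]
a=μᵀg=1.458335  b=𝟙ᵀg=10.616625  c=𝟙ᵀh=96.365300  D=ac−b²=27.820131
λ₁=(c·0.162−b)/D = (96.365300·0.162−10.616625)/27.820131 = 0.179530
λ₂=(a−b·0.162)/D = (1.458335−10.616625·0.162)/27.820131 = -0.009402
w* = 0.179530·g + -0.009402·h:
  w_0 = 0.179530·2.4492 + -0.009402·22.7855 = 0.2255  (Xerox)
  w_1 = 0.179530·0.9874 + -0.009402·12.0770 = 0.0637  (Walmart)
  w_2 = 0.179530·0.2631 + -0.009402·20.2302 = -0.1430  (Starbucks)
  w_3 = 0.179530·0.8908 + -0.009402·4.9623 = 0.1133  (Merck)
  w_4 = 0.179530·3.0518 + -0.009402·15.9702 = 0.3978  (Qualcomm)
  w_5 = 0.179530·1.3648 + -0.009402·10.3569 = 0.1476  (Disney)
  w_6 = 0.179530·1.6095 + -0.009402·9.9832 = 0.1951  (Intel)
Σw_i=1.0000  μᵀw=0.1620
σ²=wᵀΣw=λ₁·μ_p+λ₂ = 0.179530·0.162 + -0.009402 = 0.019682 ≈ 0.0197

0.0197


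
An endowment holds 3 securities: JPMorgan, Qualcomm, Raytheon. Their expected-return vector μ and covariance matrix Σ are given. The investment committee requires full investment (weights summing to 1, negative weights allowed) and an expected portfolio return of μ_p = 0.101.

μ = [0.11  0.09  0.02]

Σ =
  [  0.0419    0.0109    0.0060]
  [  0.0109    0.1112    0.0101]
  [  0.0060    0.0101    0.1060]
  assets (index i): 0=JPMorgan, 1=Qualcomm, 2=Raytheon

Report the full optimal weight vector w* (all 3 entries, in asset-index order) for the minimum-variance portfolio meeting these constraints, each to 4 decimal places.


x=Σ⁻¹μ = [2.4786  0.5669  -0.0056]
y=Σ⁻¹𝟙 = [21.1524  6.2252  7.6435]
a=μᵀx=0.323558  b=𝟙ᵀx=3.039897  c=𝟙ᵀy=35.021057  D=ac−b²=2.090365
λ₁=(c·0.101−b)/D = (35.021057·0.101−3.039897)/2.090365 = 0.237867
λ₂=(a−b·0.101)/D = (0.323558−3.039897·0.101)/2.090365 = 0.007907
w* = 0.237867·x + 0.007907·y:
  w_0 = 0.237867·2.4786 + 0.007907·21.1524 = 0.7568  (JPMorgan)
  w_1 = 0.237867·0.5669 + 0.007907·6.2252 = 0.1841  (Qualcomm)
  w_2 = 0.237867·-0.0056 + 0.007907·7.6435 = 0.0591  (Raytheon)
Σw_i=1.0000  μᵀw=0.1010
σ²=wᵀΣw=λ₁·μ_p+λ₂ = 0.237867·0.101 + 0.007907 = 0.031931 ≈ 0.0319

0.7568  0.1841  0.0591


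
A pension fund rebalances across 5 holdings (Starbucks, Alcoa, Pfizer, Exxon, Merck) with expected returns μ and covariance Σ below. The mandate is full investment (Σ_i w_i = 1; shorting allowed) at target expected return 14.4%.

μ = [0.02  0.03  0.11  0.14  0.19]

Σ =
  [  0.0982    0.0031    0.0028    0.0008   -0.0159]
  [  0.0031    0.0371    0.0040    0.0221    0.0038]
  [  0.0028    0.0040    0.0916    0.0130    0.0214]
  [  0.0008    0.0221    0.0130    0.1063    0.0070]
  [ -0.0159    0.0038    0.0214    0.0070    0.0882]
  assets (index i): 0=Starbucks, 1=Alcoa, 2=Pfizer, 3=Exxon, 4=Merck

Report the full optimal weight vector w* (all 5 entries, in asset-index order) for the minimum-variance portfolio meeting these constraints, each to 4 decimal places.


g=Σ⁻¹μ = [0.5128  -0.1873  0.5562  1.1505  2.0284]
h=Σ⁻¹𝟙 = [10.9557  22.3564  6.7103  3.1668  10.4702]
a=μᵀg=0.612295  b=𝟙ᵀg=4.060638  c=𝟙ᵀh=53.659462  D=ac−b²=16.366620
λ₁=(c·0.144−b)/D = (53.659462·0.144−4.060638)/16.366620 = 0.224012
λ₂=(a−b·0.144)/D = (0.612295−4.060638·0.144)/16.366620 = 0.001684
w* = 0.224012·g + 0.001684·h:
  w_0 = 0.224012·0.5128 + 0.001684·10.9557 = 0.1333  (Starbucks)
  w_1 = 0.224012·-0.1873 + 0.001684·22.3564 = -0.0043  (Alcoa)
  w_2 = 0.224012·0.5562 + 0.001684·6.7103 = 0.1359  (Pfizer)
  w_3 = 0.224012·1.1505 + 0.001684·3.1668 = 0.2631  (Exxon)
  w_4 = 0.224012·2.0284 + 0.001684·10.4702 = 0.4720  (Merck)
Σw_i=1.0000  μᵀw=0.1440
σ²=wᵀΣw=λ₁·μ_p+λ₂ = 0.224012·0.144 + 0.001684 = 0.033942 ≈ 0.0339

0.1333  -0.0043  0.1359  0.2631  0.4720


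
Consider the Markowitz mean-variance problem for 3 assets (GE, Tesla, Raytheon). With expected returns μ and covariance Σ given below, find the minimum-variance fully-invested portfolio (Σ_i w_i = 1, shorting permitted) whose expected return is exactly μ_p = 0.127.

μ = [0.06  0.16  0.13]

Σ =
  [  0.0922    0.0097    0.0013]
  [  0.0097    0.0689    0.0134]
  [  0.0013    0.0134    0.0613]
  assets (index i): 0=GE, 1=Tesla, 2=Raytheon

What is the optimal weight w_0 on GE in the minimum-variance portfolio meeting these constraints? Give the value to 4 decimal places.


x=Σ⁻¹μ = [0.4235  1.9341  1.6889]
y=Σ⁻¹𝟙 = [9.5484  10.4819  13.8194]
a=μᵀx=0.554429  b=𝟙ᵀx=4.046525  c=𝟙ᵀy=33.849661  D=ac−b²=2.392874
λ₁=(c·0.127−b)/D = (33.849661·0.127−4.046525)/2.392874 = 0.105472
λ₂=(a−b·0.127)/D = (0.554429−4.046525·0.127)/2.392874 = 0.016934
w* = 0.105472·x + 0.016934·y:
  w_0 = 0.105472·0.4235 + 0.016934·9.5484 = 0.2064  (GE)
  w_1 = 0.105472·1.9341 + 0.016934·10.4819 = 0.3815  (Tesla)
  w_2 = 0.105472·1.6889 + 0.016934·13.8194 = 0.4122  (Raytheon)
Σw_i=1.0000  μᵀw=0.1270
σ²=wᵀΣw=λ₁·μ_p+λ₂ = 0.105472·0.127 + 0.016934 = 0.030329 ≈ 0.0303

0.2064


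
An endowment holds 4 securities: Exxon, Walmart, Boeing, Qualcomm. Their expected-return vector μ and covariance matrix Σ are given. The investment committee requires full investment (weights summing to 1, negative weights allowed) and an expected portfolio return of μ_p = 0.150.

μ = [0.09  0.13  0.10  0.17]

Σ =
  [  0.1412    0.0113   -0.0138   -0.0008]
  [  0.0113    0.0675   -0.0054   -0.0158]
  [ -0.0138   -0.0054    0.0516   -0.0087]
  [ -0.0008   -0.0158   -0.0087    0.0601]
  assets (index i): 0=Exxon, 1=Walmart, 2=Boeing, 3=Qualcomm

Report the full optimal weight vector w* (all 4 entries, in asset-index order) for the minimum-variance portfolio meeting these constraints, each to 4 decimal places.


g=Σ⁻¹μ = [0.7260  3.0112  3.1358  4.0838]
h=Σ⁻¹𝟙 = [8.2503  21.9349  28.3705  26.6222]
a=μᵀg=1.464632  b=𝟙ᵀg=10.956880  c=𝟙ᵀh=85.177836  D=ac−b²=4.700974
λ₁=(c·0.150−b)/D = (85.177836·0.150−10.956880)/4.700974 = 0.387110
λ₂=(a−b·0.150)/D = (1.464632−10.956880·0.150)/4.700974 = -0.038056
w* = 0.387110·g + -0.038056·h:
  w_0 = 0.387110·0.7260 + -0.038056·8.2503 = -0.0329  (Exxon)
  w_1 = 0.387110·3.0112 + -0.038056·21.9349 = 0.3309  (Walmart)
  w_2 = 0.387110·3.1358 + -0.038056·28.3705 = 0.1342  (Boeing)
  w_3 = 0.387110·4.0838 + -0.038056·26.6222 = 0.5678  (Qualcomm)
Σw_i=1.0000  μᵀw=0.1500
σ²=wᵀΣw=λ₁·μ_p+λ₂ = 0.387110·0.150 + -0.038056 = 0.020011 ≈ 0.0200

-0.0329  0.3309  0.1342  0.5678


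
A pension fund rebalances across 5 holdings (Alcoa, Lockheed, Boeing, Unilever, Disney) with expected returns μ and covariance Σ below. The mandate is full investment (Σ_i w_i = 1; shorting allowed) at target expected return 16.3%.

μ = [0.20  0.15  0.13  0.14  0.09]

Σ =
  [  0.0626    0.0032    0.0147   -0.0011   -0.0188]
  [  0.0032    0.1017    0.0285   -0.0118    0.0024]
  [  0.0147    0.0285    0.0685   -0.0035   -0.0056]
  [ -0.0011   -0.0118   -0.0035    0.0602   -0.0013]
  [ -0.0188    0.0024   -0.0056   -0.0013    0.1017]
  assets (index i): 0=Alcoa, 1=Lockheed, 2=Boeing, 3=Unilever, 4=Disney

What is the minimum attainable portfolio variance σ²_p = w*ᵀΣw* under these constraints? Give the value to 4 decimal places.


u=Σ⁻¹μ = [3.4453  1.4132  0.8393  2.7482  1.5698]
v=Σ⁻¹𝟙 = [17.7985  8.5974  9.3148  19.4587  13.6818]
a=μᵀu=1.536177  b=𝟙ᵀu=10.015794  c=𝟙ᵀv=68.851071  D=ac−b²=5.451311
λ₁=(c·0.163−b)/D = (68.851071·0.163−10.015794)/5.451311 = 0.221402
λ₂=(a−b·0.163)/D = (1.536177−10.015794·0.163)/5.451311 = -0.017683
w* = 0.221402·u + -0.017683·v:
  w_0 = 0.221402·3.4453 + -0.017683·17.7985 = 0.4481  (Alcoa)
  w_1 = 0.221402·1.4132 + -0.017683·8.5974 = 0.1608  (Lockheed)
  w_2 = 0.221402·0.8393 + -0.017683·9.3148 = 0.0211  (Boeing)
  w_3 = 0.221402·2.7482 + -0.017683·19.4587 = 0.2644  (Unilever)
  w_4 = 0.221402·1.5698 + -0.017683·13.6818 = 0.1056  (Disney)
Σw_i=1.0000  μᵀw=0.1630
σ²=wᵀΣw=λ₁·μ_p+λ₂ = 0.221402·0.163 + -0.017683 = 0.018405 ≈ 0.0184

0.0184


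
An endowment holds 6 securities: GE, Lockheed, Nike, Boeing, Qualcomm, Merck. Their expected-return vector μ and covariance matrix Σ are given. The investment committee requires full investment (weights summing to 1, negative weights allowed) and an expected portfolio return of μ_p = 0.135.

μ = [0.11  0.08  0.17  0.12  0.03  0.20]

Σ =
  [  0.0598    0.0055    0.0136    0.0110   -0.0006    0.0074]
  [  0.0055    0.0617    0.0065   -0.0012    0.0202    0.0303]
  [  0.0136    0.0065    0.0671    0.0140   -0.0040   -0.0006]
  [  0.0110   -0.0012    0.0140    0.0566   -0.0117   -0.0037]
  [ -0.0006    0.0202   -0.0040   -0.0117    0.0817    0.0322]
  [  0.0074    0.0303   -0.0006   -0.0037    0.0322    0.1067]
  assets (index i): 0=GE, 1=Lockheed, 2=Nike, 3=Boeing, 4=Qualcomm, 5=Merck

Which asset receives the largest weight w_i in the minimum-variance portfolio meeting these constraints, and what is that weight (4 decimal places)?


g=Σ⁻¹μ = [0.8447  0.1471  2.0344  1.5624  -0.0734  1.8618]
h=Σ⁻¹𝟙 = [10.5328  9.2941  9.2191  16.1291  11.5474  3.1287]
a=μᵀg=1.008184  b=𝟙ᵀg=6.377026  c=𝟙ᵀh=59.851099  D=ac−b²=19.674436
λ₁=(c·0.135−b)/D = (59.851099·0.135−6.377026)/19.674436 = 0.086553
λ₂=(a−b·0.135)/D = (1.008184−6.377026·0.135)/19.674436 = 0.007486
w* = 0.086553·g + 0.007486·h:
  w_0 = 0.086553·0.8447 + 0.007486·10.5328 = 0.1520  (GE)
  w_1 = 0.086553·0.1471 + 0.007486·9.2941 = 0.0823  (Lockheed)
  w_2 = 0.086553·2.0344 + 0.007486·9.2191 = 0.2451  (Nike)
  w_3 = 0.086553·1.5624 + 0.007486·16.1291 = 0.2560  (Boeing)
  w_4 = 0.086553·-0.0734 + 0.007486·11.5474 = 0.0801  (Qualcomm)
  w_5 = 0.086553·1.8618 + 0.007486·3.1287 = 0.1846  (Merck)
Σw_i=1.0000  μᵀw=0.1350
σ²=wᵀΣw=λ₁·μ_p+λ₂ = 0.086553·0.135 + 0.007486 = 0.019171 ≈ 0.0192

Boeing (0.2560)


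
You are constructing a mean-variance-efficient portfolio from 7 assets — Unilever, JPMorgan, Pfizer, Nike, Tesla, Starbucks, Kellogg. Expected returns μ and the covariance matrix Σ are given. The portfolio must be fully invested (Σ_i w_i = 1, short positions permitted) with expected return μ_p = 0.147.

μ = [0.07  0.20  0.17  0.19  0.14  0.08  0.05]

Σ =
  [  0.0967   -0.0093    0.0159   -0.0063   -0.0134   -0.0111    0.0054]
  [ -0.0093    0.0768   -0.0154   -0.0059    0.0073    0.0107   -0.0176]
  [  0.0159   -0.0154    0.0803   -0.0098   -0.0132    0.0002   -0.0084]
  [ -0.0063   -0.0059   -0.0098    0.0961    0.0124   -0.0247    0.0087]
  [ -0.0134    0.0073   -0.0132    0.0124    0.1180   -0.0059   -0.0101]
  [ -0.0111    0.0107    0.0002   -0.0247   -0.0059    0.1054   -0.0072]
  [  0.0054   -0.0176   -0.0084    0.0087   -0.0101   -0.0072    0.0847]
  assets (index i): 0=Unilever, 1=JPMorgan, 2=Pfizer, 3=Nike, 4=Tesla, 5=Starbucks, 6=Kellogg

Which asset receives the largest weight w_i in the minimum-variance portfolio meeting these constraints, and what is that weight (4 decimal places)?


JPMorgan (0.2334)

u=Σ⁻¹μ = [0.9418  3.6524  3.3415  2.6090  1.3701  1.2802  1.6248]
v=Σ⁻¹𝟙 = [12.2668  20.7311  19.5902  14.9503  11.4735  14.0337  18.3004]
a=μᵀu=2.235643  b=𝟙ᵀu=14.819804  c=𝟙ᵀv=111.346040  D=ac−b²=29.303388
λ₁=(c·0.147−b)/D = (111.346040·0.147−14.819804)/29.303388 = 0.052829
λ₂=(a−b·0.147)/D = (2.235643−14.819804·0.147)/29.303388 = 0.001950
w* = 0.052829·u + 0.001950·v:
  w_0 = 0.052829·0.9418 + 0.001950·12.2668 = 0.0737  (Unilever)
  w_1 = 0.052829·3.6524 + 0.001950·20.7311 = 0.2334  (JPMorgan)
  w_2 = 0.052829·3.3415 + 0.001950·19.5902 = 0.2147  (Pfizer)
  w_3 = 0.052829·2.6090 + 0.001950·14.9503 = 0.1670  (Nike)
  w_4 = 0.052829·1.3701 + 0.001950·11.4735 = 0.0948  (Tesla)
  w_5 = 0.052829·1.2802 + 0.001950·14.0337 = 0.0950  (Starbucks)
  w_6 = 0.052829·1.6248 + 0.001950·18.3004 = 0.1215  (Kellogg)
Σw_i=1.0000  μᵀw=0.1470
σ²=wᵀΣw=λ₁·μ_p+λ₂ = 0.052829·0.147 + 0.001950 = 0.009715 ≈ 0.0097


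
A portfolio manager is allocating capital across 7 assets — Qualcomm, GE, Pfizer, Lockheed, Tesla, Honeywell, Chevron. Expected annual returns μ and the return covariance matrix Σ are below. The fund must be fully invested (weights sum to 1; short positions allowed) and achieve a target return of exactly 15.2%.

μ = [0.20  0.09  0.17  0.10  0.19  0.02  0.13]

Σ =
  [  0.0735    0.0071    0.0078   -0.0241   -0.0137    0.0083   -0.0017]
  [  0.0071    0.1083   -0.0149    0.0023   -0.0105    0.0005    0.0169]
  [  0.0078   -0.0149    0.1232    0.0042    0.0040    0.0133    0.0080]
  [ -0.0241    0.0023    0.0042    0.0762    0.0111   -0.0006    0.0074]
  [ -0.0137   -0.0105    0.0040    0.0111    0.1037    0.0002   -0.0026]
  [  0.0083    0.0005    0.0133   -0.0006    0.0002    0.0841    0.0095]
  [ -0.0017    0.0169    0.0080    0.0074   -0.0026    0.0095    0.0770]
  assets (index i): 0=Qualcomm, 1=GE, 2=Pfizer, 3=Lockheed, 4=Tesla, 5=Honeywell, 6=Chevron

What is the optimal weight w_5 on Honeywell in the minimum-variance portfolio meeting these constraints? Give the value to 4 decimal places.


p=Σ⁻¹μ = [3.6678  0.6797  1.0474  1.9324  2.1757  -0.4495  1.4545]
q=Σ⁻¹𝟙 = [18.8973  8.0776  5.5228  16.1190  11.2260  8.1897  8.8771]
a=μᵀp=1.759515  b=𝟙ᵀp=10.507980  c=𝟙ᵀq=76.909486  D=ac−b²=24.905769
λ₁=(c·0.152−b)/D = (76.909486·0.152−10.507980)/24.905769 = 0.047469
λ₂=(a−b·0.152)/D = (1.759515−10.507980·0.152)/24.905769 = 0.006517
w* = 0.047469·p + 0.006517·q:
  w_0 = 0.047469·3.6678 + 0.006517·18.8973 = 0.2973  (Qualcomm)
  w_1 = 0.047469·0.6797 + 0.006517·8.0776 = 0.0849  (GE)
  w_2 = 0.047469·1.0474 + 0.006517·5.5228 = 0.0857  (Pfizer)
  w_3 = 0.047469·1.9324 + 0.006517·16.1190 = 0.1968  (Lockheed)
  w_4 = 0.047469·2.1757 + 0.006517·11.2260 = 0.1764  (Tesla)
  w_5 = 0.047469·-0.4495 + 0.006517·8.1897 = 0.0320  (Honeywell)
  w_6 = 0.047469·1.4545 + 0.006517·8.8771 = 0.1269  (Chevron)
Σw_i=1.0000  μᵀw=0.1520
σ²=wᵀΣw=λ₁·μ_p+λ₂ = 0.047469·0.152 + 0.006517 = 0.013732 ≈ 0.0137

0.0320


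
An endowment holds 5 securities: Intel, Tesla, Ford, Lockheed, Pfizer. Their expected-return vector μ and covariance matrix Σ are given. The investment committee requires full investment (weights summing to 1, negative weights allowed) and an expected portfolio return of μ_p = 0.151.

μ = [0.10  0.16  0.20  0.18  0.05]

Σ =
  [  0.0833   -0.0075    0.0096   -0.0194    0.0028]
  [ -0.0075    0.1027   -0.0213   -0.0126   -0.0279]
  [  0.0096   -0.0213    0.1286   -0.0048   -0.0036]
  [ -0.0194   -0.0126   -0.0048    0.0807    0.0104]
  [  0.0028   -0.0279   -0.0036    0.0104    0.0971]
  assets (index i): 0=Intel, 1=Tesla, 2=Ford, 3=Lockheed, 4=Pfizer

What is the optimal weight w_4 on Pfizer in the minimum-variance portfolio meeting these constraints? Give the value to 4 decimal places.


g=Σ⁻¹μ = [1.9089  2.7679  2.0153  3.1130  0.9965]
h=Σ⁻¹𝟙 = [16.2472  19.1342  10.7957  18.1506  13.7842]
a=μᵀg=1.646982  b=𝟙ᵀg=10.801648  c=𝟙ᵀh=78.111921  D=ac−b²=11.973306
λ₁=(c·0.151−b)/D = (78.111921·0.151−10.801648)/11.973306 = 0.082956
λ₂=(a−b·0.151)/D = (1.646982−10.801648·0.151)/11.973306 = 0.001331
w* = 0.082956·g + 0.001331·h:
  w_0 = 0.082956·1.9089 + 0.001331·16.2472 = 0.1800  (Intel)
  w_1 = 0.082956·2.7679 + 0.001331·19.1342 = 0.2551  (Tesla)
  w_2 = 0.082956·2.0153 + 0.001331·10.7957 = 0.1815  (Ford)
  w_3 = 0.082956·3.1130 + 0.001331·18.1506 = 0.2824  (Lockheed)
  w_4 = 0.082956·0.9965 + 0.001331·13.7842 = 0.1010  (Pfizer)
Σw_i=1.0000  μᵀw=0.1510
σ²=wᵀΣw=λ₁·μ_p+λ₂ = 0.082956·0.151 + 0.001331 = 0.013857 ≈ 0.0139

0.1010


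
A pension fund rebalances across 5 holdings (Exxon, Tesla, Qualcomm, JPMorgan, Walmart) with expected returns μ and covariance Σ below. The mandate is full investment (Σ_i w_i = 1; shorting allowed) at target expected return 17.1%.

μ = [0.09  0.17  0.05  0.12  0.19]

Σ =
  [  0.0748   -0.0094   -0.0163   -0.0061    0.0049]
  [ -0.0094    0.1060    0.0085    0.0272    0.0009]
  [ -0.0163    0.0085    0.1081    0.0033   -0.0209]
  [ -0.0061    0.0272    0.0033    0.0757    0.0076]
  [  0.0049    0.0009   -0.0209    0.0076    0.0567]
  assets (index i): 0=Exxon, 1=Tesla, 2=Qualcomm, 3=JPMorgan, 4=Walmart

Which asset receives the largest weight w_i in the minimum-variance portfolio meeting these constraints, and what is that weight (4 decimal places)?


u=Σ⁻¹μ = [1.4811  1.4030  1.2380  0.7899  3.5512]
v=Σ⁻¹𝟙 = [16.9439  7.1824  14.8807  9.3083  20.2958]
a=μᵀu=1.203221  b=𝟙ᵀu=8.463196  c=𝟙ᵀv=68.611089  D=ac−b²=10.928590
λ₁=(c·0.171−b)/D = (68.611089·0.171−8.463196)/10.928590 = 0.299151
λ₂=(a−b·0.171)/D = (1.203221−8.463196·0.171)/10.928590 = -0.022325
w* = 0.299151·u + -0.022325·v:
  w_0 = 0.299151·1.4811 + -0.022325·16.9439 = 0.0648  (Exxon)
  w_1 = 0.299151·1.4030 + -0.022325·7.1824 = 0.2594  (Tesla)
  w_2 = 0.299151·1.2380 + -0.022325·14.8807 = 0.0381  (Qualcomm)
  w_3 = 0.299151·0.7899 + -0.022325·9.3083 = 0.0285  (JPMorgan)
  w_4 = 0.299151·3.5512 + -0.022325·20.2958 = 0.6092  (Walmart)
Σw_i=1.0000  μᵀw=0.1710
σ²=wᵀΣw=λ₁·μ_p+λ₂ = 0.299151·0.171 + -0.022325 = 0.028829 ≈ 0.0288

Walmart (0.6092)


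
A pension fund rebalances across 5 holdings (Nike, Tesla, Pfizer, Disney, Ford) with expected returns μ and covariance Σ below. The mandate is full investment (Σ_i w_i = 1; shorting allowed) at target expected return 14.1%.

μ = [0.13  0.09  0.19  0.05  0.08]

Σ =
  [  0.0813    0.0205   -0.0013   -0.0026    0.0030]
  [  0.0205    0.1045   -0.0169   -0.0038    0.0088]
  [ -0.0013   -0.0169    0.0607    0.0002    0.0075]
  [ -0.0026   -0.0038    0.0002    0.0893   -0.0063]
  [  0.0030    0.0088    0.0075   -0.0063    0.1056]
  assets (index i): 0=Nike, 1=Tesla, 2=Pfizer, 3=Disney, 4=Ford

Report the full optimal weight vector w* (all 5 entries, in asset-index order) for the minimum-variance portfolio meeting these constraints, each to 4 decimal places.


0.1945  0.1622  0.4790  0.1010  0.0634

u=Σ⁻¹μ = [1.3737  1.1339  3.4210  0.6702  0.4211]
v=Σ⁻¹𝟙 = [10.0879  10.3972  18.5881  12.4387  7.7386]
a=μᵀu=0.997828  b=𝟙ᵀu=7.019939  c=𝟙ᵀv=59.250464  D=ac−b²=9.842206
λ₁=(c·0.141−b)/D = (59.250464·0.141−7.019939)/9.842206 = 0.135577
λ₂=(a−b·0.141)/D = (0.997828−7.019939·0.141)/9.842206 = 0.000814
w* = 0.135577·u + 0.000814·v:
  w_0 = 0.135577·1.3737 + 0.000814·10.0879 = 0.1945  (Nike)
  w_1 = 0.135577·1.1339 + 0.000814·10.3972 = 0.1622  (Tesla)
  w_2 = 0.135577·3.4210 + 0.000814·18.5881 = 0.4790  (Pfizer)
  w_3 = 0.135577·0.6702 + 0.000814·12.4387 = 0.1010  (Disney)
  w_4 = 0.135577·0.4211 + 0.000814·7.7386 = 0.0634  (Ford)
Σw_i=1.0000  μᵀw=0.1410
σ²=wᵀΣw=λ₁·μ_p+λ₂ = 0.135577·0.141 + 0.000814 = 0.019931 ≈ 0.0199


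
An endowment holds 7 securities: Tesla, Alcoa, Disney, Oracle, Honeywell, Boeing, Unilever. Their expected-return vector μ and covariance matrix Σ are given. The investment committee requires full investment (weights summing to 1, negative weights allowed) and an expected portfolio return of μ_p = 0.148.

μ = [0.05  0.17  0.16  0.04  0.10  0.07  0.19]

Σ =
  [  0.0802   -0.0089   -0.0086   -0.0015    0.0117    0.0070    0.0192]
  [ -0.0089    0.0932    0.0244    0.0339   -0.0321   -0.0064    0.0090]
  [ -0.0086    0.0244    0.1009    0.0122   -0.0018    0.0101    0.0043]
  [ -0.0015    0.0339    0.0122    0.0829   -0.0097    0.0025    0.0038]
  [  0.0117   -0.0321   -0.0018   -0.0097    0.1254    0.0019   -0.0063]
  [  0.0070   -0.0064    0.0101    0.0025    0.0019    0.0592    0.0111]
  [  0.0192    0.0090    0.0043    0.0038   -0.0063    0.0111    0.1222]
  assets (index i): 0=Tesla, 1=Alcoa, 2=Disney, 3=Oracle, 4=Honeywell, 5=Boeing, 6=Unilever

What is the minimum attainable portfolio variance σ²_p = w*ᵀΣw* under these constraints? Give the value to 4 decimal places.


g=Σ⁻¹μ = [0.3764  2.1669  1.0271  -0.4781  1.3460  0.9303  1.2997]
h=Σ⁻¹𝟙 = [10.6418  11.9063  5.6232  7.1666  10.6685  14.4823  4.4482]
a=μᵀg=0.979074  b=𝟙ᵀg=6.668301  c=𝟙ᵀh=64.936880  D=ac−b²=19.111749
λ₁=(c·0.148−b)/D = (64.936880·0.148−6.668301)/19.111749 = 0.153955
λ₂=(a−b·0.148)/D = (0.979074−6.668301·0.148)/19.111749 = -0.000410
w* = 0.153955·g + -0.000410·h:
  w_0 = 0.153955·0.3764 + -0.000410·10.6418 = 0.0536  (Tesla)
  w_1 = 0.153955·2.1669 + -0.000410·11.9063 = 0.3287  (Alcoa)
  w_2 = 0.153955·1.0271 + -0.000410·5.6232 = 0.1558  (Disney)
  w_3 = 0.153955·-0.4781 + -0.000410·7.1666 = -0.0765  (Oracle)
  w_4 = 0.153955·1.3460 + -0.000410·10.6685 = 0.2028  (Honeywell)
  w_5 = 0.153955·0.9303 + -0.000410·14.4823 = 0.1373  (Boeing)
  w_6 = 0.153955·1.2997 + -0.000410·4.4482 = 0.1983  (Unilever)
Σw_i=1.0000  μᵀw=0.1480
σ²=wᵀΣw=λ₁·μ_p+λ₂ = 0.153955·0.148 + -0.000410 = 0.022375 ≈ 0.0224

0.0224


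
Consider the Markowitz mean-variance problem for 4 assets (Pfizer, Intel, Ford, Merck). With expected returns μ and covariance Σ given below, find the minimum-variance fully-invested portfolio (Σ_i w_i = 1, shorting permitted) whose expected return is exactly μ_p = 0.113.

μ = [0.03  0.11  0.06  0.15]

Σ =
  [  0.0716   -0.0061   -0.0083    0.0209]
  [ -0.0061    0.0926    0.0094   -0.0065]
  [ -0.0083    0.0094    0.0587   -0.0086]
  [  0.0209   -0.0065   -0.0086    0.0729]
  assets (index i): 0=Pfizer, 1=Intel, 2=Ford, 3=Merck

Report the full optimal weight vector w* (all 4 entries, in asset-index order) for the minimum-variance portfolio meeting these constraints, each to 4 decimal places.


0.0288  0.2529  0.2603  0.4580

g=Σ⁻¹μ = [-0.0155  1.2311  1.1611  2.3088]
h=Σ⁻¹𝟙 = [13.2610  10.6521  19.1275  13.1218]
a=μᵀg=0.550938  b=𝟙ᵀg=4.685484  c=𝟙ᵀh=56.162456  D=ac−b²=8.988267
λ₁=(c·0.113−b)/D = (56.162456·0.113−4.685484)/8.988267 = 0.184782
λ₂=(a−b·0.113)/D = (0.550938−4.685484·0.113)/8.988267 = 0.002390
w* = 0.184782·g + 0.002390·h:
  w_0 = 0.184782·-0.0155 + 0.002390·13.2610 = 0.0288  (Pfizer)
  w_1 = 0.184782·1.2311 + 0.002390·10.6521 = 0.2529  (Intel)
  w_2 = 0.184782·1.1611 + 0.002390·19.1275 = 0.2603  (Ford)
  w_3 = 0.184782·2.3088 + 0.002390·13.1218 = 0.4580  (Merck)
Σw_i=1.0000  μᵀw=0.1130
σ²=wᵀΣw=λ₁·μ_p+λ₂ = 0.184782·0.113 + 0.002390 = 0.023270 ≈ 0.0233


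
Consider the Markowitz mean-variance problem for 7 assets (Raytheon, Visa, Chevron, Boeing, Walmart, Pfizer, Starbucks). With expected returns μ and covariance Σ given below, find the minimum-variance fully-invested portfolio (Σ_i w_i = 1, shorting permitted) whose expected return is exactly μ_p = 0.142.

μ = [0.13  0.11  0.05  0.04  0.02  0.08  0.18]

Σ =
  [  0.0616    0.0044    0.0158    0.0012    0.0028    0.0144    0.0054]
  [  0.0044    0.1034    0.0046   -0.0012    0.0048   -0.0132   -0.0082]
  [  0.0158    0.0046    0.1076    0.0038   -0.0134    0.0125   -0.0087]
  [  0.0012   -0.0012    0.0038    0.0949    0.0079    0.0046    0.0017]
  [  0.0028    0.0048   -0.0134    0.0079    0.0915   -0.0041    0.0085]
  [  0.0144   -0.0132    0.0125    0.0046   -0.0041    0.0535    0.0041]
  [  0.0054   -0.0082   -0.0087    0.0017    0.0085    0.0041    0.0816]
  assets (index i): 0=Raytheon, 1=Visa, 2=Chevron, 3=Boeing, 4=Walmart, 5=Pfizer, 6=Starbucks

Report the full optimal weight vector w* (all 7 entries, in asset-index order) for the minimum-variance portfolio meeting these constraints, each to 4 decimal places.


p=Σ⁻¹μ = [1.4902  1.3207  0.2147  0.3183  -0.0445  1.1704  2.2021]
q=Σ⁻¹𝟙 = [7.8684  11.7002  7.5867  8.4133  10.1326  16.8489  11.6415]
a=μᵀp=0.851576  b=𝟙ᵀp=6.671824  c=𝟙ᵀq=74.191722  D=ac−b²=18.666666
λ₁=(c·0.142−b)/D = (74.191722·0.142−6.671824)/18.666666 = 0.206968
λ₂=(a−b·0.142)/D = (0.851576−6.671824·0.142)/18.666666 = -0.005133
w* = 0.206968·p + -0.005133·q:
  w_0 = 0.206968·1.4902 + -0.005133·7.8684 = 0.2680  (Raytheon)
  w_1 = 0.206968·1.3207 + -0.005133·11.7002 = 0.2133  (Visa)
  w_2 = 0.206968·0.2147 + -0.005133·7.5867 = 0.0055  (Chevron)
  w_3 = 0.206968·0.3183 + -0.005133·8.4133 = 0.0227  (Boeing)
  w_4 = 0.206968·-0.0445 + -0.005133·10.1326 = -0.0612  (Walmart)
  w_5 = 0.206968·1.1704 + -0.005133·16.8489 = 0.1557  (Pfizer)
  w_6 = 0.206968·2.2021 + -0.005133·11.6415 = 0.3960  (Starbucks)
Σw_i=1.0000  μᵀw=0.1420
σ²=wᵀΣw=λ₁·μ_p+λ₂ = 0.206968·0.142 + -0.005133 = 0.024256 ≈ 0.0243

0.2680  0.2133  0.0055  0.0227  -0.0612  0.1557  0.3960


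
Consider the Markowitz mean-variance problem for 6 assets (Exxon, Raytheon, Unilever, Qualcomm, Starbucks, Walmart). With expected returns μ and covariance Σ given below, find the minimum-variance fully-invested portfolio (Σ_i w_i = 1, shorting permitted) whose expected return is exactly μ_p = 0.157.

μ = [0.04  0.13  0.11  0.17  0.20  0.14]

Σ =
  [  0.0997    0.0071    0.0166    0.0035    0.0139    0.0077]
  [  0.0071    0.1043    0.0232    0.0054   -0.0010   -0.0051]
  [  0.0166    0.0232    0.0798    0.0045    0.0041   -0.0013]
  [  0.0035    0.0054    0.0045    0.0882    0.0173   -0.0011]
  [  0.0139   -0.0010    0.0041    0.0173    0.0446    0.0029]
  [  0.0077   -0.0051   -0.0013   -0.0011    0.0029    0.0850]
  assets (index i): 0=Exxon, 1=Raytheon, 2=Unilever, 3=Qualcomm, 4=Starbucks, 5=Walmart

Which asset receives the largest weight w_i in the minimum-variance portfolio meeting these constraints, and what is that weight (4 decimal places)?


Starbucks (0.3647)

p=Σ⁻¹μ = [-0.5683  1.1459  0.9212  1.0519  4.0868  1.6556]
q=Σ⁻¹𝟙 = [4.6147  7.8002  8.2220  7.0838  16.9098  11.4552]
a=μᵀp=1.455516  b=𝟙ᵀp=8.292960  c=𝟙ᵀq=56.085689  D=ac−b²=12.860426
λ₁=(c·0.157−b)/D = (56.085689·0.157−8.292960)/12.860426 = 0.039850
λ₂=(a−b·0.157)/D = (1.455516−8.292960·0.157)/12.860426 = 0.011937
w* = 0.039850·p + 0.011937·q:
  w_0 = 0.039850·-0.5683 + 0.011937·4.6147 = 0.0324  (Exxon)
  w_1 = 0.039850·1.1459 + 0.011937·7.8002 = 0.1388  (Raytheon)
  w_2 = 0.039850·0.9212 + 0.011937·8.2220 = 0.1349  (Unilever)
  w_3 = 0.039850·1.0519 + 0.011937·7.0838 = 0.1265  (Qualcomm)
  w_4 = 0.039850·4.0868 + 0.011937·16.9098 = 0.3647  (Starbucks)
  w_5 = 0.039850·1.6556 + 0.011937·11.4552 = 0.2027  (Walmart)
Σw_i=1.0000  μᵀw=0.1570
σ²=wᵀΣw=λ₁·μ_p+λ₂ = 0.039850·0.157 + 0.011937 = 0.018194 ≈ 0.0182


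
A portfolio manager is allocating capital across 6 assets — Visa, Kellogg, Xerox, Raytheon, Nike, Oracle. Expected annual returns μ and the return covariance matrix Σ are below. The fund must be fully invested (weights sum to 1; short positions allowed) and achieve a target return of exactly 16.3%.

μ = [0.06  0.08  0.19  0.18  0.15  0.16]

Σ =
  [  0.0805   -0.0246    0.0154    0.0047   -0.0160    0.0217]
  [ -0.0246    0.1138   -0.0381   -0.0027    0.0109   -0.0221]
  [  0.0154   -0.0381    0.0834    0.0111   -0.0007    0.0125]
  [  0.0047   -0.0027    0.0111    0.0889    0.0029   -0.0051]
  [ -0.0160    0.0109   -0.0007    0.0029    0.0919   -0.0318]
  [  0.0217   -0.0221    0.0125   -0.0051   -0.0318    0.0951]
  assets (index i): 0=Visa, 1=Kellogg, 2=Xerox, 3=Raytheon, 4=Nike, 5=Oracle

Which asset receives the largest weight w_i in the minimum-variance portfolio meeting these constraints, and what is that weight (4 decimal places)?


p=Σ⁻¹μ = [0.5397  1.9641  2.4677  1.8189  2.3450  2.5730]
q=Σ⁻¹𝟙 = [13.7109  18.2547  14.2906  9.6632  16.3526  15.7368]
a=μᵀp=1.749200  b=𝟙ᵀp=11.708391  c=𝟙ᵀq=88.008800  D=ac−b²=16.858603
λ₁=(c·0.163−b)/D = (88.008800·0.163−11.708391)/16.858603 = 0.156421
λ₂=(a−b·0.163)/D = (1.749200−11.708391·0.163)/16.858603 = -0.009447
w* = 0.156421·p + -0.009447·q:
  w_0 = 0.156421·0.5397 + -0.009447·13.7109 = -0.0451  (Visa)
  w_1 = 0.156421·1.9641 + -0.009447·18.2547 = 0.1348  (Kellogg)
  w_2 = 0.156421·2.4677 + -0.009447·14.2906 = 0.2510  (Xerox)
  w_3 = 0.156421·1.8189 + -0.009447·9.6632 = 0.1932  (Raytheon)
  w_4 = 0.156421·2.3450 + -0.009447·16.3526 = 0.2123  (Nike)
  w_5 = 0.156421·2.5730 + -0.009447·15.7368 = 0.2538  (Oracle)
Σw_i=1.0000  μᵀw=0.1630
σ²=wᵀΣw=λ₁·μ_p+λ₂ = 0.156421·0.163 + -0.009447 = 0.016049 ≈ 0.0160

Oracle (0.2538)


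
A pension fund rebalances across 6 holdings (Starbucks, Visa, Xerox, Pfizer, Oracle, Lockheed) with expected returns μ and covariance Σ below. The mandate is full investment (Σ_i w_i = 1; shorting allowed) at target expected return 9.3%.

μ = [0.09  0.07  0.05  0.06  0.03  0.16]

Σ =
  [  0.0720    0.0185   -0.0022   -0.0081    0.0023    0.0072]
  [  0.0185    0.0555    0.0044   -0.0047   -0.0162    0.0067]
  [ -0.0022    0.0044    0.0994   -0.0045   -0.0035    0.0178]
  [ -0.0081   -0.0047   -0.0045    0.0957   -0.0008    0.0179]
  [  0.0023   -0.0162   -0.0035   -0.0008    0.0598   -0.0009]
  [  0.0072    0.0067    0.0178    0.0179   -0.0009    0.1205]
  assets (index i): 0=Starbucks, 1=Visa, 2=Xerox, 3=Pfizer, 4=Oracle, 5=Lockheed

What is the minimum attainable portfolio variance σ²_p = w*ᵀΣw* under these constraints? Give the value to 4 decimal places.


0.0217

u=Σ⁻¹μ = [0.9129  1.0830  0.3356  0.5772  0.8036  1.0837]
v=Σ⁻¹𝟙 = [8.9547  21.5858  10.0573  12.2924  23.0303  3.4239]
a=μᵀu=0.406887  b=𝟙ᵀu=4.796060  c=𝟙ᵀv=79.344304  D=ac−b²=9.281939
λ₁=(c·0.093−b)/D = (79.344304·0.093−4.796060)/9.281939 = 0.278278
λ₂=(a−b·0.093)/D = (0.406887−4.796060·0.093)/9.281939 = -0.004218
w* = 0.278278·u + -0.004218·v:
  w_0 = 0.278278·0.9129 + -0.004218·8.9547 = 0.2163  (Starbucks)
  w_1 = 0.278278·1.0830 + -0.004218·21.5858 = 0.2103  (Visa)
  w_2 = 0.278278·0.3356 + -0.004218·10.0573 = 0.0510  (Xerox)
  w_3 = 0.278278·0.5772 + -0.004218·12.2924 = 0.1088  (Pfizer)
  w_4 = 0.278278·0.8036 + -0.004218·23.0303 = 0.1265  (Oracle)
  w_5 = 0.278278·1.0837 + -0.004218·3.4239 = 0.2871  (Lockheed)
Σw_i=1.0000  μᵀw=0.0930
σ²=wᵀΣw=λ₁·μ_p+λ₂ = 0.278278·0.093 + -0.004218 = 0.021662 ≈ 0.0217


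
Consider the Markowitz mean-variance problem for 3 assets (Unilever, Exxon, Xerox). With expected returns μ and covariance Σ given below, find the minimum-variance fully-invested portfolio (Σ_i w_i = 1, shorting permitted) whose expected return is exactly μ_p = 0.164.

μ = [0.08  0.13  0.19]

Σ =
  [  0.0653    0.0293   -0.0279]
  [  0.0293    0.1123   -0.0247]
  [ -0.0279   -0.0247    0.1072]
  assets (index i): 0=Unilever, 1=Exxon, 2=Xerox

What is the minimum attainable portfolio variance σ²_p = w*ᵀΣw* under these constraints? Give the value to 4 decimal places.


u=Σ⁻¹μ = [1.7347  1.2579  2.5137]
v=Σ⁻¹𝟙 = [18.7513  7.5185  15.9409]
a=μᵀu=0.779904  b=𝟙ᵀu=5.506287  c=𝟙ᵀv=42.210741  D=ac−b²=2.601131
λ₁=(c·0.164−b)/D = (42.210741·0.164−5.506287)/2.601131 = 0.544484
λ₂=(a−b·0.164)/D = (0.779904−5.506287·0.164)/2.601131 = -0.047336
w* = 0.544484·u + -0.047336·v:
  w_0 = 0.544484·1.7347 + -0.047336·18.7513 = 0.0569  (Unilever)
  w_1 = 0.544484·1.2579 + -0.047336·7.5185 = 0.3290  (Exxon)
  w_2 = 0.544484·2.5137 + -0.047336·15.9409 = 0.6141  (Xerox)
Σw_i=1.0000  μᵀw=0.1640
σ²=wᵀΣw=λ₁·μ_p+λ₂ = 0.544484·0.164 + -0.047336 = 0.041959 ≈ 0.0420

0.0420


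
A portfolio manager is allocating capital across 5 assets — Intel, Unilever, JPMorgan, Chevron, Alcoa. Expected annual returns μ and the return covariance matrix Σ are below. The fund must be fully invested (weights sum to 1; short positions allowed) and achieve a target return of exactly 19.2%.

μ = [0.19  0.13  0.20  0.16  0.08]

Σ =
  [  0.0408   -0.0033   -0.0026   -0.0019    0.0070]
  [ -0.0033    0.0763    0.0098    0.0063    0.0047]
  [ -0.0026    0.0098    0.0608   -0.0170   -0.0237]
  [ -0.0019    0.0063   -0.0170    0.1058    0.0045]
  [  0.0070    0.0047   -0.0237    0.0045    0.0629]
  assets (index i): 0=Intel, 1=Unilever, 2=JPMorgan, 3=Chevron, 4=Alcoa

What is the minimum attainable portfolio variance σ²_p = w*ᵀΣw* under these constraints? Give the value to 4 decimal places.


p=Σ⁻¹μ = [4.7451  0.9542  4.8769  2.2243  2.3509]
q=Σ⁻¹𝟙 = [23.7255  7.9979  28.5887  13.0383  22.4994]
a=μᵀp=2.544952  b=𝟙ᵀp=15.151392  c=𝟙ᵀq=95.849780  D=ac−b²=14.368416
λ₁=(c·0.192−b)/D = (95.849780·0.192−15.151392)/14.368416 = 0.226313
λ₂=(a−b·0.192)/D = (2.544952−15.151392·0.192)/14.368416 = -0.025341
w* = 0.226313·p + -0.025341·q:
  w_0 = 0.226313·4.7451 + -0.025341·23.7255 = 0.4726  (Intel)
  w_1 = 0.226313·0.9542 + -0.025341·7.9979 = 0.0133  (Unilever)
  w_2 = 0.226313·4.8769 + -0.025341·28.5887 = 0.3792  (JPMorgan)
  w_3 = 0.226313·2.2243 + -0.025341·13.0383 = 0.1730  (Chevron)
  w_4 = 0.226313·2.3509 + -0.025341·22.4994 = -0.0381  (Alcoa)
Σw_i=1.0000  μᵀw=0.1920
σ²=wᵀΣw=λ₁·μ_p+λ₂ = 0.226313·0.192 + -0.025341 = 0.018111 ≈ 0.0181

0.0181


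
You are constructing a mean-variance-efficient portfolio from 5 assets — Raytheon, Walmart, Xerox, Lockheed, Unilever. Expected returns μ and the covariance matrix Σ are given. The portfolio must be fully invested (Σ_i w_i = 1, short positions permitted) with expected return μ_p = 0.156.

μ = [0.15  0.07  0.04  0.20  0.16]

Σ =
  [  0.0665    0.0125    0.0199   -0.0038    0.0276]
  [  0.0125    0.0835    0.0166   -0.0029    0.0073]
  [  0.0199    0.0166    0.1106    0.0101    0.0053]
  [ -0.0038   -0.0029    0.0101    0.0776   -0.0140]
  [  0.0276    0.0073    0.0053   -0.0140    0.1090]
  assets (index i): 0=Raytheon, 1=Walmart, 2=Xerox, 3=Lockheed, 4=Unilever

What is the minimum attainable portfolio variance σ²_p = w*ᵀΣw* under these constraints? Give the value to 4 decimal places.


p=Σ⁻¹μ = [1.8674  0.6247  -0.4062  2.9898  1.3570]
q=Σ⁻¹𝟙 = [9.6012  9.5343  4.1799  14.5714  7.7730]
a=μᵀp=1.122666  b=𝟙ᵀp=6.432721  c=𝟙ᵀq=45.659719  D=ac−b²=9.880726
λ₁=(c·0.156−b)/D = (45.659719·0.156−6.432721)/9.880726 = 0.069853
λ₂=(a−b·0.156)/D = (1.122666−6.432721·0.156)/9.880726 = 0.012060
w* = 0.069853·p + 0.012060·q:
  w_0 = 0.069853·1.8674 + 0.012060·9.6012 = 0.2462  (Raytheon)
  w_1 = 0.069853·0.6247 + 0.012060·9.5343 = 0.1586  (Walmart)
  w_2 = 0.069853·-0.4062 + 0.012060·4.1799 = 0.0220  (Xerox)
  w_3 = 0.069853·2.9898 + 0.012060·14.5714 = 0.3846  (Lockheed)
  w_4 = 0.069853·1.3570 + 0.012060·7.7730 = 0.1885  (Unilever)
Σw_i=1.0000  μᵀw=0.1560
σ²=wᵀΣw=λ₁·μ_p+λ₂ = 0.069853·0.156 + 0.012060 = 0.022957 ≈ 0.0230

0.0230
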